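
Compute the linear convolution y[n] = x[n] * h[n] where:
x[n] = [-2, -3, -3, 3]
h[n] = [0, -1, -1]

y[n] = sum_k x[k]*h[n-k]. Output length = len(x) + len(h) - 1 = 4 + 3 - 1 = 6.
y[0] = -2*0 = 0
y[1] = -3*0 + -2*-1 = 2
y[2] = -3*0 + -3*-1 + -2*-1 = 5
y[3] = 3*0 + -3*-1 + -3*-1 = 6
y[4] = 3*-1 + -3*-1 = 0
y[5] = 3*-1 = -3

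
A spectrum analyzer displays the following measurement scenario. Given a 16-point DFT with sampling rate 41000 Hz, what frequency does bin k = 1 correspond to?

The frequency of DFT bin k is: f_k = k * f_s / N
f_1 = 1 * 41000 / 16 = 5125/2 Hz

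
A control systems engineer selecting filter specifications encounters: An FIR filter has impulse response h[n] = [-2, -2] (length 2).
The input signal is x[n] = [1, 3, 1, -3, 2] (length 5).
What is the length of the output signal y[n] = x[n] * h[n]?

For linear convolution, the output length is:
len(y) = len(x) + len(h) - 1 = 5 + 2 - 1 = 6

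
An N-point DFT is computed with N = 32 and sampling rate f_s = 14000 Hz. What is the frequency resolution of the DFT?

DFT frequency resolution = f_s / N
= 14000 / 32 = 875/2 Hz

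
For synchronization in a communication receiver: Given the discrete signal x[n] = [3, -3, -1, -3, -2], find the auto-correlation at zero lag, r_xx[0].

The auto-correlation at zero lag r_xx[0] equals the signal energy.
r_xx[0] = sum of x[n]^2 = 3^2 + (-3)^2 + (-1)^2 + (-3)^2 + (-2)^2
= 9 + 9 + 1 + 9 + 4 = 32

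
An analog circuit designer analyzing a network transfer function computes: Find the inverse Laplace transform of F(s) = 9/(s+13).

Standard pair: k/(s+a) <-> k*e^(-at)*u(t)
With k=9, a=13: f(t) = 9*e^(-13t)*u(t)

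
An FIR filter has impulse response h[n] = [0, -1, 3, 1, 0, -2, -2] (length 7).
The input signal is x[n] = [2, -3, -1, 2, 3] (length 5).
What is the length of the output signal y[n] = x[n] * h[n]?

For linear convolution, the output length is:
len(y) = len(x) + len(h) - 1 = 5 + 7 - 1 = 11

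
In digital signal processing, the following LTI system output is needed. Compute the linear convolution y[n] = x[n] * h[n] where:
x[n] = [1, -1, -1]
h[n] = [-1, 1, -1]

y[n] = sum_k x[k]*h[n-k]. Output length = len(x) + len(h) - 1 = 3 + 3 - 1 = 5.
y[0] = 1*-1 = -1
y[1] = -1*-1 + 1*1 = 2
y[2] = -1*-1 + -1*1 + 1*-1 = -1
y[3] = -1*1 + -1*-1 = 0
y[4] = -1*-1 = 1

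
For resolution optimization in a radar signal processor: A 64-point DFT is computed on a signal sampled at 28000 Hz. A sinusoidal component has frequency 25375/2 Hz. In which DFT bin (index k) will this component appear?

DFT frequency resolution = f_s/N = 28000/64 = 875/2 Hz
Bin index k = f_signal / resolution = 25375/2 / 875/2 = 29
The signal frequency 25375/2 Hz falls in DFT bin k = 29.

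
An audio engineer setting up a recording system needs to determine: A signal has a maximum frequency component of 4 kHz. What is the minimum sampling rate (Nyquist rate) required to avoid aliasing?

By the Nyquist-Shannon sampling theorem,
the minimum sampling rate (Nyquist rate) must be at least 2 * f_max.
Nyquist rate = 2 * 4 kHz = 8 kHz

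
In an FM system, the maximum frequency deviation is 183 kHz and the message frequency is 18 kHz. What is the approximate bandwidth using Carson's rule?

Carson's rule: BW = 2*(delta_f + f_m)
= 2*(183 + 18) kHz = 402 kHz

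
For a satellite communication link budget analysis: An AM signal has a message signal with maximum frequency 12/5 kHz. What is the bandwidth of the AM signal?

In AM (double-sideband), the bandwidth is twice the message frequency.
BW = 2 * f_m = 2 * 12/5 kHz = 24/5 kHz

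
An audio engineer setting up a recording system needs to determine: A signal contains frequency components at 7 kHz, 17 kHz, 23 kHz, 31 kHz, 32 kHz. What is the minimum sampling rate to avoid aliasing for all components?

The highest frequency component is f_max = 32 kHz.
Nyquist rate = 2 * f_max = 2 * 32 kHz = 64 kHz.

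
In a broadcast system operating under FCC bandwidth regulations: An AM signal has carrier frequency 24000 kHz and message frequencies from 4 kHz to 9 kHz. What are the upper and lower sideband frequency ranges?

Upper sideband (USB) = fc + [fm_low, fm_high] = 24000 + [4, 9] = [24004, 24009] kHz
Lower sideband (LSB) = fc - [fm_high, fm_low] = 24000 - [9, 4] = [23991, 23996] kHz
Total occupied spectrum: 23991 kHz to 24009 kHz (plus carrier at 24000 kHz)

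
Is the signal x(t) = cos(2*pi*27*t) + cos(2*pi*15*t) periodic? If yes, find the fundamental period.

f1 = 27 Hz, f2 = 15 Hz
Period T1 = 1/27, T2 = 1/15
Ratio T1/T2 = 15/27, which is rational.
The signal is periodic with fundamental period T = 1/GCD(27,15) = 1/3 s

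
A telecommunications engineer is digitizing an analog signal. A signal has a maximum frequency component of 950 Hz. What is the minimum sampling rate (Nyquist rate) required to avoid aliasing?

By the Nyquist-Shannon sampling theorem,
the minimum sampling rate (Nyquist rate) must be at least 2 * f_max.
Nyquist rate = 2 * 950 Hz = 1900 Hz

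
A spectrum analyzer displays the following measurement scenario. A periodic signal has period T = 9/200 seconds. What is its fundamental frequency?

The fundamental frequency is the reciprocal of the period.
f = 1/T = 1/(9/200) = 200/9 Hz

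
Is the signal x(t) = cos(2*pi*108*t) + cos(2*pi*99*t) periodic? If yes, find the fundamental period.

f1 = 108 Hz, f2 = 99 Hz
Period T1 = 1/108, T2 = 1/99
Ratio T1/T2 = 99/108, which is rational.
The signal is periodic with fundamental period T = 1/GCD(108,99) = 1/9 s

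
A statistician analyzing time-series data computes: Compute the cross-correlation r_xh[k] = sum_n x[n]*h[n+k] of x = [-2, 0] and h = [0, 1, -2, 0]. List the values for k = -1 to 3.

Both sequences indexed from 0 and zero outside their support.
Lags with overlap: k = -1 to 3.
  r_xh[-1] = x[1]*h[0] = 0
  r_xh[0] = x[0]*h[0] + x[1]*h[1] = 0
  r_xh[1] = x[0]*h[1] + x[1]*h[2] = -2
  r_xh[2] = x[0]*h[2] + x[1]*h[3] = 4
  r_xh[3] = x[0]*h[3] = 0
r_xh = [0, 0, -2, 4, 0] (for k = -1, ..., 3)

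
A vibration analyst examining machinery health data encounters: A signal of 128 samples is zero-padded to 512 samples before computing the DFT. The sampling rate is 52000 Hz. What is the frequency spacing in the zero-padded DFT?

Original DFT: N = 128, resolution = f_s/N = 52000/128 = 1625/4 Hz
Zero-padded DFT: N = 512, resolution = f_s/N = 52000/512 = 1625/16 Hz
Zero-padding interpolates the spectrum (finer frequency grid)
but does NOT improve the true spectral resolution (ability to resolve close frequencies).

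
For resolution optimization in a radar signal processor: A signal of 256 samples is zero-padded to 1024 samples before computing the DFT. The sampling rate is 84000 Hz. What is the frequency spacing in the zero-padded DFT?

Original DFT: N = 256, resolution = f_s/N = 84000/256 = 2625/8 Hz
Zero-padded DFT: N = 1024, resolution = f_s/N = 84000/1024 = 2625/32 Hz
Zero-padding interpolates the spectrum (finer frequency grid)
but does NOT improve the true spectral resolution (ability to resolve close frequencies).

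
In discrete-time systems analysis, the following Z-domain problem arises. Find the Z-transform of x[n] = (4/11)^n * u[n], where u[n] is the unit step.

The Z-transform of a^n * u[n] is z/(z-a) for |z| > |a|.
Here a = 4/11, so X(z) = z/(z - (4/11)) = 11z/(11z - 4)
ROC: |z| > 4/11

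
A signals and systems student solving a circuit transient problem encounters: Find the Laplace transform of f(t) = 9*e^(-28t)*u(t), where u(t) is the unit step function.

Standard Laplace transform pair:
e^(-at)*u(t) <-> 1/(s+a)
With a = 28: L{9*e^(-28t)*u(t)} = 9/(s+28), ROC: Re(s) > -28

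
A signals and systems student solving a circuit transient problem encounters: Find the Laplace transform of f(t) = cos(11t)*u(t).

Standard pair: cos(wt)*u(t) <-> s/(s^2+w^2)
With w = 11: L{cos(11t)*u(t)} = s/(s^2+121)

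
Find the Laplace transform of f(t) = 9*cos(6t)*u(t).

Standard pair: cos(wt)*u(t) <-> s/(s^2+w^2)
With w = 6: L{9*cos(6t)*u(t)} = 9s/(s^2+36)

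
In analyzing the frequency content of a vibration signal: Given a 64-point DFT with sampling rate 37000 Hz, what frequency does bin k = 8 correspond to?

The frequency of DFT bin k is: f_k = k * f_s / N
f_8 = 8 * 37000 / 64 = 4625 Hz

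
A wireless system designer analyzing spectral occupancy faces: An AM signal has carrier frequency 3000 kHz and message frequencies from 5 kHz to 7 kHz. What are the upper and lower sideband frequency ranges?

Upper sideband (USB) = fc + [fm_low, fm_high] = 3000 + [5, 7] = [3005, 3007] kHz
Lower sideband (LSB) = fc - [fm_high, fm_low] = 3000 - [7, 5] = [2993, 2995] kHz
Total occupied spectrum: 2993 kHz to 3007 kHz (plus carrier at 3000 kHz)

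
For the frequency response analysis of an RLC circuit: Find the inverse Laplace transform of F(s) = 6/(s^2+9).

Standard pair: w/(s^2+w^2) <-> sin(wt)*u(t)
Recognize w^2 = 9, so w = 3; numerator 6 = 2*3.
f(t) = 2*sin(3t)*u(t)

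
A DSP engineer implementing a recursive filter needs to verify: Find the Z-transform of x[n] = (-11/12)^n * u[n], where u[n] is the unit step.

The Z-transform of a^n * u[n] is z/(z-a) for |z| > |a|.
Here a = -11/12, so X(z) = z/(z - (-11/12)) = 12z/(12z + 11)
ROC: |z| > 11/12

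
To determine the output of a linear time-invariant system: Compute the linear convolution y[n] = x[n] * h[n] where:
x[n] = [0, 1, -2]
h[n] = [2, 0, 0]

y[n] = sum_k x[k]*h[n-k]. Output length = len(x) + len(h) - 1 = 3 + 3 - 1 = 5.
y[0] = 0*2 = 0
y[1] = 1*2 + 0*0 = 2
y[2] = -2*2 + 1*0 + 0*0 = -4
y[3] = -2*0 + 1*0 = 0
y[4] = -2*0 = 0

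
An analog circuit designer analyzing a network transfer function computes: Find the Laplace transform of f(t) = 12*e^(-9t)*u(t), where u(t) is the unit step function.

Standard Laplace transform pair:
e^(-at)*u(t) <-> 1/(s+a)
With a = 9: L{12*e^(-9t)*u(t)} = 12/(s+9), ROC: Re(s) > -9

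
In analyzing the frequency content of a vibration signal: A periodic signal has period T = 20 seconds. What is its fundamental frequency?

The fundamental frequency is the reciprocal of the period.
f = 1/T = 1/(20) = 1/20 Hz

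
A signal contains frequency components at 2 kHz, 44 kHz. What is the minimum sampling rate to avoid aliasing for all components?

The highest frequency component is f_max = 44 kHz.
Nyquist rate = 2 * f_max = 2 * 44 kHz = 88 kHz.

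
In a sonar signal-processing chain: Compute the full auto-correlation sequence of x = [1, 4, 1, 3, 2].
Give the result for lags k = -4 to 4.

r_xx[k] = sum_m x[m]*x[m+k], indexed from 0, for k = -4 to 4:
  r_xx[-4] = x[4]*x[0] = 2
  r_xx[-3] = x[3]*x[0] + x[4]*x[1] = 11
  r_xx[-2] = x[2]*x[0] + x[3]*x[1] + x[4]*x[2] = 15
  r_xx[-1] = x[1]*x[0] + x[2]*x[1] + x[3]*x[2] + x[4]*x[3] = 17
  r_xx[0] = x[0]*x[0] + x[1]*x[1] + x[2]*x[2] + x[3]*x[3] + x[4]*x[4] = 31
  r_xx[1] = x[0]*x[1] + x[1]*x[2] + x[2]*x[3] + x[3]*x[4] = 17
  r_xx[2] = x[0]*x[2] + x[1]*x[3] + x[2]*x[4] = 15
  r_xx[3] = x[0]*x[3] + x[1]*x[4] = 11
  r_xx[4] = x[0]*x[4] = 2
r_xx = [2, 11, 15, 17, 31, 17, 15, 11, 2]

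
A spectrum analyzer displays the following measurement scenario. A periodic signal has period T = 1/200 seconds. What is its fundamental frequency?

The fundamental frequency is the reciprocal of the period.
f = 1/T = 1/(1/200) = 200 Hz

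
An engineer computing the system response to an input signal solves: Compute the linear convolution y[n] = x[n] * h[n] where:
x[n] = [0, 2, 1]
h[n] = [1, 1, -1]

y[n] = sum_k x[k]*h[n-k]. Output length = len(x) + len(h) - 1 = 3 + 3 - 1 = 5.
y[0] = 0*1 = 0
y[1] = 2*1 + 0*1 = 2
y[2] = 1*1 + 2*1 + 0*-1 = 3
y[3] = 1*1 + 2*-1 = -1
y[4] = 1*-1 = -1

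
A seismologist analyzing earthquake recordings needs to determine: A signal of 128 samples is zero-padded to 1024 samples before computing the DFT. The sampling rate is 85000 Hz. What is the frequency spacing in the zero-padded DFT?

Original DFT: N = 128, resolution = f_s/N = 85000/128 = 10625/16 Hz
Zero-padded DFT: N = 1024, resolution = f_s/N = 85000/1024 = 10625/128 Hz
Zero-padding interpolates the spectrum (finer frequency grid)
but does NOT improve the true spectral resolution (ability to resolve close frequencies).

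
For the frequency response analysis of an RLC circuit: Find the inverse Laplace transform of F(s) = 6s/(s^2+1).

Standard pair: s/(s^2+w^2) <-> cos(wt)*u(t)
With k=6, w=1: f(t) = 6*cos(t)*u(t)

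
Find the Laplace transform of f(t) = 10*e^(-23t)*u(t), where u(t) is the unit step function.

Standard Laplace transform pair:
e^(-at)*u(t) <-> 1/(s+a)
With a = 23: L{10*e^(-23t)*u(t)} = 10/(s+23), ROC: Re(s) > -23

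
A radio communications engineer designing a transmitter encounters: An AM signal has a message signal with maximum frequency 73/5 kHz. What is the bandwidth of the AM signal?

In AM (double-sideband), the bandwidth is twice the message frequency.
BW = 2 * f_m = 2 * 73/5 kHz = 146/5 kHz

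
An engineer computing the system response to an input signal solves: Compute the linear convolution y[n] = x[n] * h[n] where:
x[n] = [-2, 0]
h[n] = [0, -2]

y[n] = sum_k x[k]*h[n-k]. Output length = len(x) + len(h) - 1 = 2 + 2 - 1 = 3.
y[0] = -2*0 = 0
y[1] = 0*0 + -2*-2 = 4
y[2] = 0*-2 = 0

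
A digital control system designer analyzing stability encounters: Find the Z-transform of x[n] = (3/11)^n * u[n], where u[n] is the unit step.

The Z-transform of a^n * u[n] is z/(z-a) for |z| > |a|.
Here a = 3/11, so X(z) = z/(z - (3/11)) = 11z/(11z - 3)
ROC: |z| > 3/11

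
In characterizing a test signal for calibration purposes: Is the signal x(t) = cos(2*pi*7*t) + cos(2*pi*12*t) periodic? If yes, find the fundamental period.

f1 = 7 Hz, f2 = 12 Hz
Period T1 = 1/7, T2 = 1/12
Ratio T1/T2 = 12/7, which is rational.
The signal is periodic with fundamental period T = 1/GCD(7,12) = 1 s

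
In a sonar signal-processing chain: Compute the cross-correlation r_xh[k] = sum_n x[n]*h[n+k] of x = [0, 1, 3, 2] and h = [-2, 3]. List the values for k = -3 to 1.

Both sequences indexed from 0 and zero outside their support.
Lags with overlap: k = -3 to 1.
  r_xh[-3] = x[3]*h[0] = -4
  r_xh[-2] = x[2]*h[0] + x[3]*h[1] = 0
  r_xh[-1] = x[1]*h[0] + x[2]*h[1] = 7
  r_xh[0] = x[0]*h[0] + x[1]*h[1] = 3
  r_xh[1] = x[0]*h[1] = 0
r_xh = [-4, 0, 7, 3, 0] (for k = -3, ..., 1)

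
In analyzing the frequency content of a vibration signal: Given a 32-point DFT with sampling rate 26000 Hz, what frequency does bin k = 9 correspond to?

The frequency of DFT bin k is: f_k = k * f_s / N
f_9 = 9 * 26000 / 32 = 14625/2 Hz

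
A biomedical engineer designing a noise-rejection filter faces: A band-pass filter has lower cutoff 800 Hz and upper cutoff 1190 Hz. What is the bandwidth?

Bandwidth = f_high - f_low
= 1190 Hz - 800 Hz = 390 Hz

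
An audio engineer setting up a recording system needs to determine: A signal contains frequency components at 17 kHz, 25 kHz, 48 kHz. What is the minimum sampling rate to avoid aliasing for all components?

The highest frequency component is f_max = 48 kHz.
Nyquist rate = 2 * f_max = 2 * 48 kHz = 96 kHz.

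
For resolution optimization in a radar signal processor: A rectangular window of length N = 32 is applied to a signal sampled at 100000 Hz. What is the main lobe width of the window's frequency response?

For a rectangular window of length N,
the main lobe width in frequency is 2*f_s/N.
= 2*100000/32 = 6250 Hz
This determines the minimum frequency separation for resolving two sinusoids.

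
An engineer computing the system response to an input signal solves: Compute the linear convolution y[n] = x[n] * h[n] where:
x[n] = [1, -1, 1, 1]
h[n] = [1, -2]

y[n] = sum_k x[k]*h[n-k]. Output length = len(x) + len(h) - 1 = 4 + 2 - 1 = 5.
y[0] = 1*1 = 1
y[1] = -1*1 + 1*-2 = -3
y[2] = 1*1 + -1*-2 = 3
y[3] = 1*1 + 1*-2 = -1
y[4] = 1*-2 = -2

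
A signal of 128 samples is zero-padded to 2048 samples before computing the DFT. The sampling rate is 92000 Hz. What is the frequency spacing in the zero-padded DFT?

Original DFT: N = 128, resolution = f_s/N = 92000/128 = 2875/4 Hz
Zero-padded DFT: N = 2048, resolution = f_s/N = 92000/2048 = 2875/64 Hz
Zero-padding interpolates the spectrum (finer frequency grid)
but does NOT improve the true spectral resolution (ability to resolve close frequencies).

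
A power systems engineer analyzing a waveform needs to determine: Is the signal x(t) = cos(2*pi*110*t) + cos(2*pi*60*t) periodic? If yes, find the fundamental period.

f1 = 110 Hz, f2 = 60 Hz
Period T1 = 1/110, T2 = 1/60
Ratio T1/T2 = 60/110, which is rational.
The signal is periodic with fundamental period T = 1/GCD(110,60) = 1/10 s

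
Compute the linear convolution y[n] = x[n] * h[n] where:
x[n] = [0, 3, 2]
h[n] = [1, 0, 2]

y[n] = sum_k x[k]*h[n-k]. Output length = len(x) + len(h) - 1 = 3 + 3 - 1 = 5.
y[0] = 0*1 = 0
y[1] = 3*1 + 0*0 = 3
y[2] = 2*1 + 3*0 + 0*2 = 2
y[3] = 2*0 + 3*2 = 6
y[4] = 2*2 = 4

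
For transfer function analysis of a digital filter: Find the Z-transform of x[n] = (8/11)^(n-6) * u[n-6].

Time-shifting property: if X(z) = Z{x[n]}, then Z{x[n-d]} = z^(-d) * X(z)
X(z) = z/(z - 8/11) for x[n] = (8/11)^n * u[n]
Z{x[n-6]} = z^(-6) * z/(z - 8/11) = z^(-5)/(z - 8/11)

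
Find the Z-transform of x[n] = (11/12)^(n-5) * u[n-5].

Time-shifting property: if X(z) = Z{x[n]}, then Z{x[n-d]} = z^(-d) * X(z)
X(z) = z/(z - 11/12) for x[n] = (11/12)^n * u[n]
Z{x[n-5]} = z^(-5) * z/(z - 11/12) = z^(-4)/(z - 11/12)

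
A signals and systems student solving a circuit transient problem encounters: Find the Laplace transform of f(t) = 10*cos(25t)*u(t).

Standard pair: cos(wt)*u(t) <-> s/(s^2+w^2)
With w = 25: L{10*cos(25t)*u(t)} = 10s/(s^2+625)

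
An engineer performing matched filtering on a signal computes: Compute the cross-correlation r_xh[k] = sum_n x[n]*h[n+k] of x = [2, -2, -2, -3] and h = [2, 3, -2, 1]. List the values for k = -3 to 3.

Both sequences indexed from 0 and zero outside their support.
Lags with overlap: k = -3 to 3.
  r_xh[-3] = x[3]*h[0] = -6
  r_xh[-2] = x[2]*h[0] + x[3]*h[1] = -13
  r_xh[-1] = x[1]*h[0] + x[2]*h[1] + x[3]*h[2] = -4
  r_xh[0] = x[0]*h[0] + x[1]*h[1] + x[2]*h[2] + x[3]*h[3] = -1
  r_xh[1] = x[0]*h[1] + x[1]*h[2] + x[2]*h[3] = 8
  r_xh[2] = x[0]*h[2] + x[1]*h[3] = -6
  r_xh[3] = x[0]*h[3] = 2
r_xh = [-6, -13, -4, -1, 8, -6, 2] (for k = -3, ..., 3)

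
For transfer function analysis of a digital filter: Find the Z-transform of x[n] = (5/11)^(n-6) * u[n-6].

Time-shifting property: if X(z) = Z{x[n]}, then Z{x[n-d]} = z^(-d) * X(z)
X(z) = z/(z - 5/11) for x[n] = (5/11)^n * u[n]
Z{x[n-6]} = z^(-6) * z/(z - 5/11) = z^(-5)/(z - 5/11)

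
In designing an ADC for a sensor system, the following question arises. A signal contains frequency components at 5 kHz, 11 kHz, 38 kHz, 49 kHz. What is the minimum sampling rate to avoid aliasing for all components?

The highest frequency component is f_max = 49 kHz.
Nyquist rate = 2 * f_max = 2 * 49 kHz = 98 kHz.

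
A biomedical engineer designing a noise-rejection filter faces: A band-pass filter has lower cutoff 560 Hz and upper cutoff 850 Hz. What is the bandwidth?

Bandwidth = f_high - f_low
= 850 Hz - 560 Hz = 290 Hz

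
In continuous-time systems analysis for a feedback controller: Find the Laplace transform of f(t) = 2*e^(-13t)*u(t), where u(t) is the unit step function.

Standard Laplace transform pair:
e^(-at)*u(t) <-> 1/(s+a)
With a = 13: L{2*e^(-13t)*u(t)} = 2/(s+13), ROC: Re(s) > -13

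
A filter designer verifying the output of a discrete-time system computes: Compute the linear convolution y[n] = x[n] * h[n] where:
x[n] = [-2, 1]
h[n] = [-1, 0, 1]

y[n] = sum_k x[k]*h[n-k]. Output length = len(x) + len(h) - 1 = 2 + 3 - 1 = 4.
y[0] = -2*-1 = 2
y[1] = 1*-1 + -2*0 = -1
y[2] = 1*0 + -2*1 = -2
y[3] = 1*1 = 1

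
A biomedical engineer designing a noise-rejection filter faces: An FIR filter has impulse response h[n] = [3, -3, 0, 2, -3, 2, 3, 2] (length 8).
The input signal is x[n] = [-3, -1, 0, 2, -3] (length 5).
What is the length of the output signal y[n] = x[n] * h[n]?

For linear convolution, the output length is:
len(y) = len(x) + len(h) - 1 = 5 + 8 - 1 = 12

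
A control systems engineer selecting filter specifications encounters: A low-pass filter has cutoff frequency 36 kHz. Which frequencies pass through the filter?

A low-pass filter passes all frequencies below the cutoff frequency 36 kHz and attenuates higher frequencies.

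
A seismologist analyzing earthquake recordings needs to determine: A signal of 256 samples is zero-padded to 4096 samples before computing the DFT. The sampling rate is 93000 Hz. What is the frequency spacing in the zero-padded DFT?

Original DFT: N = 256, resolution = f_s/N = 93000/256 = 11625/32 Hz
Zero-padded DFT: N = 4096, resolution = f_s/N = 93000/4096 = 11625/512 Hz
Zero-padding interpolates the spectrum (finer frequency grid)
but does NOT improve the true spectral resolution (ability to resolve close frequencies).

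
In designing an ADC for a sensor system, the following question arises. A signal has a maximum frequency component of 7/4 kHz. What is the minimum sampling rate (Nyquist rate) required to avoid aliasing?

By the Nyquist-Shannon sampling theorem,
the minimum sampling rate (Nyquist rate) must be at least 2 * f_max.
Nyquist rate = 2 * 7/4 kHz = 7/2 kHz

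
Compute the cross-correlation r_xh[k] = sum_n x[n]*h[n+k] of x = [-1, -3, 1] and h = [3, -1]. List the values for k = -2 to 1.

Both sequences indexed from 0 and zero outside their support.
Lags with overlap: k = -2 to 1.
  r_xh[-2] = x[2]*h[0] = 3
  r_xh[-1] = x[1]*h[0] + x[2]*h[1] = -10
  r_xh[0] = x[0]*h[0] + x[1]*h[1] = 0
  r_xh[1] = x[0]*h[1] = 1
r_xh = [3, -10, 0, 1] (for k = -2, ..., 1)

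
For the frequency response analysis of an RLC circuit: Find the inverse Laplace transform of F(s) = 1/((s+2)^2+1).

Standard pair: w/((s+a)^2+w^2) <-> e^(-at)*sin(wt)*u(t)
With a=2, w=1: f(t) = e^(-2t)*sin(t)*u(t)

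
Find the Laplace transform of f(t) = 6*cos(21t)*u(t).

Standard pair: cos(wt)*u(t) <-> s/(s^2+w^2)
With w = 21: L{6*cos(21t)*u(t)} = 6s/(s^2+441)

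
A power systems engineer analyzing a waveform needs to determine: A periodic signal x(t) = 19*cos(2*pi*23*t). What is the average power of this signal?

Average power of A*cos(wt) is A^2/2.
P = 19^2 / 2 = 361/2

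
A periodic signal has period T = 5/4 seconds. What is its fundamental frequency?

The fundamental frequency is the reciprocal of the period.
f = 1/T = 1/(5/4) = 4/5 Hz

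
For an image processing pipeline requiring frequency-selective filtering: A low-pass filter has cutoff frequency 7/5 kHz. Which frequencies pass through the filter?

A low-pass filter passes all frequencies below the cutoff frequency 7/5 kHz and attenuates higher frequencies.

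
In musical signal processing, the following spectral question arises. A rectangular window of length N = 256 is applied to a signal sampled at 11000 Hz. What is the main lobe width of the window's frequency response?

For a rectangular window of length N,
the main lobe width in frequency is 2*f_s/N.
= 2*11000/256 = 1375/16 Hz
This determines the minimum frequency separation for resolving two sinusoids.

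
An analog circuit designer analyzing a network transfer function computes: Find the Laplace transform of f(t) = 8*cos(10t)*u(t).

Standard pair: cos(wt)*u(t) <-> s/(s^2+w^2)
With w = 10: L{8*cos(10t)*u(t)} = 8s/(s^2+100)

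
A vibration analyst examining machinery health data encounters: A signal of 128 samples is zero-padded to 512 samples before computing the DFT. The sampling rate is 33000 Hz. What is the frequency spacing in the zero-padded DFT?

Original DFT: N = 128, resolution = f_s/N = 33000/128 = 4125/16 Hz
Zero-padded DFT: N = 512, resolution = f_s/N = 33000/512 = 4125/64 Hz
Zero-padding interpolates the spectrum (finer frequency grid)
but does NOT improve the true spectral resolution (ability to resolve close frequencies).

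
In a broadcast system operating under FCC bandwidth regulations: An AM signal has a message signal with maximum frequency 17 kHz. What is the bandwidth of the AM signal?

In AM (double-sideband), the bandwidth is twice the message frequency.
BW = 2 * f_m = 2 * 17 kHz = 34 kHz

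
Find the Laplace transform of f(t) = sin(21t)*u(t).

Standard pair: sin(wt)*u(t) <-> w/(s^2+w^2)
With w = 21: L{sin(21t)*u(t)} = 21/(s^2+441)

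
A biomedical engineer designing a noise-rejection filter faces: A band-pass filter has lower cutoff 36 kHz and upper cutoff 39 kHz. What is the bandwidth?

Bandwidth = f_high - f_low
= 39 kHz - 36 kHz = 3 kHz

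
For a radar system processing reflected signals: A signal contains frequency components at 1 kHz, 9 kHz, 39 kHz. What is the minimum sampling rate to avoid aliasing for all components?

The highest frequency component is f_max = 39 kHz.
Nyquist rate = 2 * f_max = 2 * 39 kHz = 78 kHz.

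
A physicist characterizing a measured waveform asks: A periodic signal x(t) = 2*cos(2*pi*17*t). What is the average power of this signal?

Average power of A*cos(wt) is A^2/2.
P = 2^2 / 2 = 4/2 = 2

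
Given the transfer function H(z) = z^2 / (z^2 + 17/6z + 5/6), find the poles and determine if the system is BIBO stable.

Poles are roots of the denominator: z^2 + 17/6z + 5/6 = 0.
Quadratic formula: z = [-(17/6) +/- sqrt((17/6)^2 - 4*(5/6))] / 2
Discriminant = 289/36 - 10/3 = 169/36; sqrt = 13/6.
z = (-17/6 +/- 13/6) / 2 => z = -1/3 or z = -5/2.
|p1| = 5/2, |p2| = 1/3.
For BIBO stability, all poles must lie inside the unit circle (|p| < 1).
System is UNSTABLE since at least one |p| >= 1.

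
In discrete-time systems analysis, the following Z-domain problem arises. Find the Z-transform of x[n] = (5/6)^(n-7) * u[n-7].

Time-shifting property: if X(z) = Z{x[n]}, then Z{x[n-d]} = z^(-d) * X(z)
X(z) = z/(z - 5/6) for x[n] = (5/6)^n * u[n]
Z{x[n-7]} = z^(-7) * z/(z - 5/6) = z^(-6)/(z - 5/6)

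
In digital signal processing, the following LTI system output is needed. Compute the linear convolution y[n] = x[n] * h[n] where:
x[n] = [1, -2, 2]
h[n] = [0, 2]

y[n] = sum_k x[k]*h[n-k]. Output length = len(x) + len(h) - 1 = 3 + 2 - 1 = 4.
y[0] = 1*0 = 0
y[1] = -2*0 + 1*2 = 2
y[2] = 2*0 + -2*2 = -4
y[3] = 2*2 = 4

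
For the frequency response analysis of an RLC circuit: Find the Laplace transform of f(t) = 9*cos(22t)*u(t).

Standard pair: cos(wt)*u(t) <-> s/(s^2+w^2)
With w = 22: L{9*cos(22t)*u(t)} = 9s/(s^2+484)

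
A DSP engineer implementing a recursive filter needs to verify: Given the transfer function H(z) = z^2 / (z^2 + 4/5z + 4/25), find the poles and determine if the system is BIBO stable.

Poles are roots of the denominator: z^2 + 4/5z + 4/25 = 0.
Quadratic formula: z = [-(4/5) +/- sqrt((4/5)^2 - 4*(4/25))] / 2
Discriminant = 16/25 - 16/25 = 0; sqrt = 0.
z = (-4/5 +/- 0) / 2 = -2/5 (repeated root).
|p1| = 2/5, |p2| = 2/5.
For BIBO stability, all poles must lie inside the unit circle (|p| < 1).
System is STABLE since both |p| < 1.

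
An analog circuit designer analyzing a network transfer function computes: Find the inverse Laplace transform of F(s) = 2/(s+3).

Standard pair: k/(s+a) <-> k*e^(-at)*u(t)
With k=2, a=3: f(t) = 2*e^(-3t)*u(t)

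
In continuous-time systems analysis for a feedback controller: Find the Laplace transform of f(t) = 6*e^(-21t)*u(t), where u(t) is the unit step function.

Standard Laplace transform pair:
e^(-at)*u(t) <-> 1/(s+a)
With a = 21: L{6*e^(-21t)*u(t)} = 6/(s+21), ROC: Re(s) > -21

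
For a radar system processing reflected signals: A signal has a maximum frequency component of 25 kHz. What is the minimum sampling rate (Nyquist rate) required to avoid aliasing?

By the Nyquist-Shannon sampling theorem,
the minimum sampling rate (Nyquist rate) must be at least 2 * f_max.
Nyquist rate = 2 * 25 kHz = 50 kHz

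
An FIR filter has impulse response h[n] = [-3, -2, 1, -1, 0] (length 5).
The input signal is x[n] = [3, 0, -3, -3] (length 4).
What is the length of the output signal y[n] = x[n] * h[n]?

For linear convolution, the output length is:
len(y) = len(x) + len(h) - 1 = 4 + 5 - 1 = 8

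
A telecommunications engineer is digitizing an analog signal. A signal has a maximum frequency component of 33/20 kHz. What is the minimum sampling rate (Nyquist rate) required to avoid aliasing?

By the Nyquist-Shannon sampling theorem,
the minimum sampling rate (Nyquist rate) must be at least 2 * f_max.
Nyquist rate = 2 * 33/20 kHz = 33/10 kHz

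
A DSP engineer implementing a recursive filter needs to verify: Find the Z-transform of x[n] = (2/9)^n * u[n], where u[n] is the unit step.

The Z-transform of a^n * u[n] is z/(z-a) for |z| > |a|.
Here a = 2/9, so X(z) = z/(z - (2/9)) = 9z/(9z - 2)
ROC: |z| > 2/9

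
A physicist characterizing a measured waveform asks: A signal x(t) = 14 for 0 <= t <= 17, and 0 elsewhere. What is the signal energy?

Energy = integral of |x(t)|^2 dt over the signal duration
= 14^2 * 17 = 196 * 17 = 3332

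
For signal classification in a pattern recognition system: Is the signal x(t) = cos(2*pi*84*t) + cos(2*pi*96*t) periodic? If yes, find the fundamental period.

f1 = 84 Hz, f2 = 96 Hz
Period T1 = 1/84, T2 = 1/96
Ratio T1/T2 = 96/84, which is rational.
The signal is periodic with fundamental period T = 1/GCD(84,96) = 1/12 s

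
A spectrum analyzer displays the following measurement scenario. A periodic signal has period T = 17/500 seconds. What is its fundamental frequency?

The fundamental frequency is the reciprocal of the period.
f = 1/T = 1/(17/500) = 500/17 Hz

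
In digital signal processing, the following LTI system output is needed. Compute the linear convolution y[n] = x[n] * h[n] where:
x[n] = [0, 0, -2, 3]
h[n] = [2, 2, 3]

y[n] = sum_k x[k]*h[n-k]. Output length = len(x) + len(h) - 1 = 4 + 3 - 1 = 6.
y[0] = 0*2 = 0
y[1] = 0*2 + 0*2 = 0
y[2] = -2*2 + 0*2 + 0*3 = -4
y[3] = 3*2 + -2*2 + 0*3 = 2
y[4] = 3*2 + -2*3 = 0
y[5] = 3*3 = 9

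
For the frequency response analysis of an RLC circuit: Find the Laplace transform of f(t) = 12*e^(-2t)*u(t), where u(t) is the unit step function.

Standard Laplace transform pair:
e^(-at)*u(t) <-> 1/(s+a)
With a = 2: L{12*e^(-2t)*u(t)} = 12/(s+2), ROC: Re(s) > -2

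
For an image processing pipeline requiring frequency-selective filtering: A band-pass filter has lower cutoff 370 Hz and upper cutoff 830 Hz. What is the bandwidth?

Bandwidth = f_high - f_low
= 830 Hz - 370 Hz = 460 Hz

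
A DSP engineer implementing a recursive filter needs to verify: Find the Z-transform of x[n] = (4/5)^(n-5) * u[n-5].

Time-shifting property: if X(z) = Z{x[n]}, then Z{x[n-d]} = z^(-d) * X(z)
X(z) = z/(z - 4/5) for x[n] = (4/5)^n * u[n]
Z{x[n-5]} = z^(-5) * z/(z - 4/5) = z^(-4)/(z - 4/5)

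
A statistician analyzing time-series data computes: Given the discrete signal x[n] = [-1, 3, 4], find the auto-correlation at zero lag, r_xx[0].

The auto-correlation at zero lag r_xx[0] equals the signal energy.
r_xx[0] = sum of x[n]^2 = (-1)^2 + 3^2 + 4^2
= 1 + 9 + 16 = 26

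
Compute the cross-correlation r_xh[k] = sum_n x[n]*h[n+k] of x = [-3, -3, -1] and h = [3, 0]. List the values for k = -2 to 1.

Both sequences indexed from 0 and zero outside their support.
Lags with overlap: k = -2 to 1.
  r_xh[-2] = x[2]*h[0] = -3
  r_xh[-1] = x[1]*h[0] + x[2]*h[1] = -9
  r_xh[0] = x[0]*h[0] + x[1]*h[1] = -9
  r_xh[1] = x[0]*h[1] = 0
r_xh = [-3, -9, -9, 0] (for k = -2, ..., 1)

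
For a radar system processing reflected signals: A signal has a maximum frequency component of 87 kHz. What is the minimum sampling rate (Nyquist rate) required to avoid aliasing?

By the Nyquist-Shannon sampling theorem,
the minimum sampling rate (Nyquist rate) must be at least 2 * f_max.
Nyquist rate = 2 * 87 kHz = 174 kHz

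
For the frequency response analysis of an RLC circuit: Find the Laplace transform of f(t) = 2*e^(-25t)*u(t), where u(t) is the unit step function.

Standard Laplace transform pair:
e^(-at)*u(t) <-> 1/(s+a)
With a = 25: L{2*e^(-25t)*u(t)} = 2/(s+25), ROC: Re(s) > -25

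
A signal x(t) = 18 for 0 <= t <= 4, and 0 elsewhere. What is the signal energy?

Energy = integral of |x(t)|^2 dt over the signal duration
= 18^2 * 4 = 324 * 4 = 1296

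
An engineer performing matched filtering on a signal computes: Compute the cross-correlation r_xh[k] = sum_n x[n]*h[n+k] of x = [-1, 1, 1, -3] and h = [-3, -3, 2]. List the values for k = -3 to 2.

Both sequences indexed from 0 and zero outside their support.
Lags with overlap: k = -3 to 2.
  r_xh[-3] = x[3]*h[0] = 9
  r_xh[-2] = x[2]*h[0] + x[3]*h[1] = 6
  r_xh[-1] = x[1]*h[0] + x[2]*h[1] + x[3]*h[2] = -12
  r_xh[0] = x[0]*h[0] + x[1]*h[1] + x[2]*h[2] = 2
  r_xh[1] = x[0]*h[1] + x[1]*h[2] = 5
  r_xh[2] = x[0]*h[2] = -2
r_xh = [9, 6, -12, 2, 5, -2] (for k = -3, ..., 2)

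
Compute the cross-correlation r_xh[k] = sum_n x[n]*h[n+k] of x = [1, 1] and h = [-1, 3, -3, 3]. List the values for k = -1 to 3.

Both sequences indexed from 0 and zero outside their support.
Lags with overlap: k = -1 to 3.
  r_xh[-1] = x[1]*h[0] = -1
  r_xh[0] = x[0]*h[0] + x[1]*h[1] = 2
  r_xh[1] = x[0]*h[1] + x[1]*h[2] = 0
  r_xh[2] = x[0]*h[2] + x[1]*h[3] = 0
  r_xh[3] = x[0]*h[3] = 3
r_xh = [-1, 2, 0, 0, 3] (for k = -1, ..., 3)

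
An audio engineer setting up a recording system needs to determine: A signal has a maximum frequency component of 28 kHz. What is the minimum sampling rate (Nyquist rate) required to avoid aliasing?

By the Nyquist-Shannon sampling theorem,
the minimum sampling rate (Nyquist rate) must be at least 2 * f_max.
Nyquist rate = 2 * 28 kHz = 56 kHz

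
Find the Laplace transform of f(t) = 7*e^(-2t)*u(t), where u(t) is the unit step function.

Standard Laplace transform pair:
e^(-at)*u(t) <-> 1/(s+a)
With a = 2: L{7*e^(-2t)*u(t)} = 7/(s+2), ROC: Re(s) > -2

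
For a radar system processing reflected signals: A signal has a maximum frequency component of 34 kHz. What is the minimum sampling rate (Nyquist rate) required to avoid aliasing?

By the Nyquist-Shannon sampling theorem,
the minimum sampling rate (Nyquist rate) must be at least 2 * f_max.
Nyquist rate = 2 * 34 kHz = 68 kHz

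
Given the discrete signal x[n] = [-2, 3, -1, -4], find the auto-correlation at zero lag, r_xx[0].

The auto-correlation at zero lag r_xx[0] equals the signal energy.
r_xx[0] = sum of x[n]^2 = (-2)^2 + 3^2 + (-1)^2 + (-4)^2
= 4 + 9 + 1 + 16 = 30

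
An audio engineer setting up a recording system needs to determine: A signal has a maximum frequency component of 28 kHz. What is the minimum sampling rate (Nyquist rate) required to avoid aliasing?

By the Nyquist-Shannon sampling theorem,
the minimum sampling rate (Nyquist rate) must be at least 2 * f_max.
Nyquist rate = 2 * 28 kHz = 56 kHz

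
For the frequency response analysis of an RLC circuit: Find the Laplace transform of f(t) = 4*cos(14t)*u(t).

Standard pair: cos(wt)*u(t) <-> s/(s^2+w^2)
With w = 14: L{4*cos(14t)*u(t)} = 4s/(s^2+196)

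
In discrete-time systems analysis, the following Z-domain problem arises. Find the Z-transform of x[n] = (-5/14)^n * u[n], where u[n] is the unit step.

The Z-transform of a^n * u[n] is z/(z-a) for |z| > |a|.
Here a = -5/14, so X(z) = z/(z - (-5/14)) = 14z/(14z + 5)
ROC: |z| > 5/14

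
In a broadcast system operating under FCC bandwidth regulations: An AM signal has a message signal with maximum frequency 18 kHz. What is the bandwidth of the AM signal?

In AM (double-sideband), the bandwidth is twice the message frequency.
BW = 2 * f_m = 2 * 18 kHz = 36 kHz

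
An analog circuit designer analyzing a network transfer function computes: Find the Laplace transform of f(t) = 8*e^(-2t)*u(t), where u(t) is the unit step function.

Standard Laplace transform pair:
e^(-at)*u(t) <-> 1/(s+a)
With a = 2: L{8*e^(-2t)*u(t)} = 8/(s+2), ROC: Re(s) > -2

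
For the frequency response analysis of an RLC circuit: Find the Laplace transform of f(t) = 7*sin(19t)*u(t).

Standard pair: sin(wt)*u(t) <-> w/(s^2+w^2)
With w = 19: L{7*sin(19t)*u(t)} = 133/(s^2+361)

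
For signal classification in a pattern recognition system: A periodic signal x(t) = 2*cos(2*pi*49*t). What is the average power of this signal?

Average power of A*cos(wt) is A^2/2.
P = 2^2 / 2 = 4/2 = 2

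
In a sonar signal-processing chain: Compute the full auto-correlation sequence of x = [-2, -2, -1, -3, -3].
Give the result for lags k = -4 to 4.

r_xx[k] = sum_m x[m]*x[m+k], indexed from 0, for k = -4 to 4:
  r_xx[-4] = x[4]*x[0] = 6
  r_xx[-3] = x[3]*x[0] + x[4]*x[1] = 12
  r_xx[-2] = x[2]*x[0] + x[3]*x[1] + x[4]*x[2] = 11
  r_xx[-1] = x[1]*x[0] + x[2]*x[1] + x[3]*x[2] + x[4]*x[3] = 18
  r_xx[0] = x[0]*x[0] + x[1]*x[1] + x[2]*x[2] + x[3]*x[3] + x[4]*x[4] = 27
  r_xx[1] = x[0]*x[1] + x[1]*x[2] + x[2]*x[3] + x[3]*x[4] = 18
  r_xx[2] = x[0]*x[2] + x[1]*x[3] + x[2]*x[4] = 11
  r_xx[3] = x[0]*x[3] + x[1]*x[4] = 12
  r_xx[4] = x[0]*x[4] = 6
r_xx = [6, 12, 11, 18, 27, 18, 11, 12, 6]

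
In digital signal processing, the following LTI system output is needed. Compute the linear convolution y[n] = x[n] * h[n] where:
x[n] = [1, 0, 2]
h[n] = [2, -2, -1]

y[n] = sum_k x[k]*h[n-k]. Output length = len(x) + len(h) - 1 = 3 + 3 - 1 = 5.
y[0] = 1*2 = 2
y[1] = 0*2 + 1*-2 = -2
y[2] = 2*2 + 0*-2 + 1*-1 = 3
y[3] = 2*-2 + 0*-1 = -4
y[4] = 2*-1 = -2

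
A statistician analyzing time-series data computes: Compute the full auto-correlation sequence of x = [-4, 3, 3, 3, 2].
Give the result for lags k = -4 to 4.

r_xx[k] = sum_m x[m]*x[m+k], indexed from 0, for k = -4 to 4:
  r_xx[-4] = x[4]*x[0] = -8
  r_xx[-3] = x[3]*x[0] + x[4]*x[1] = -6
  r_xx[-2] = x[2]*x[0] + x[3]*x[1] + x[4]*x[2] = 3
  r_xx[-1] = x[1]*x[0] + x[2]*x[1] + x[3]*x[2] + x[4]*x[3] = 12
  r_xx[0] = x[0]*x[0] + x[1]*x[1] + x[2]*x[2] + x[3]*x[3] + x[4]*x[4] = 47
  r_xx[1] = x[0]*x[1] + x[1]*x[2] + x[2]*x[3] + x[3]*x[4] = 12
  r_xx[2] = x[0]*x[2] + x[1]*x[3] + x[2]*x[4] = 3
  r_xx[3] = x[0]*x[3] + x[1]*x[4] = -6
  r_xx[4] = x[0]*x[4] = -8
r_xx = [-8, -6, 3, 12, 47, 12, 3, -6, -8]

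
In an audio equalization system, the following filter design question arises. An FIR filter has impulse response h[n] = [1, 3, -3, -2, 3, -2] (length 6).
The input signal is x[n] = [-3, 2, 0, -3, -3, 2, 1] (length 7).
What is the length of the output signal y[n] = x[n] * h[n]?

For linear convolution, the output length is:
len(y) = len(x) + len(h) - 1 = 7 + 6 - 1 = 12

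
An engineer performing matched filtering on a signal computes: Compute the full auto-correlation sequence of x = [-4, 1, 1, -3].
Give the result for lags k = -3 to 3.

r_xx[k] = sum_m x[m]*x[m+k], indexed from 0, for k = -3 to 3:
  r_xx[-3] = x[3]*x[0] = 12
  r_xx[-2] = x[2]*x[0] + x[3]*x[1] = -7
  r_xx[-1] = x[1]*x[0] + x[2]*x[1] + x[3]*x[2] = -6
  r_xx[0] = x[0]*x[0] + x[1]*x[1] + x[2]*x[2] + x[3]*x[3] = 27
  r_xx[1] = x[0]*x[1] + x[1]*x[2] + x[2]*x[3] = -6
  r_xx[2] = x[0]*x[2] + x[1]*x[3] = -7
  r_xx[3] = x[0]*x[3] = 12
r_xx = [12, -7, -6, 27, -6, -7, 12]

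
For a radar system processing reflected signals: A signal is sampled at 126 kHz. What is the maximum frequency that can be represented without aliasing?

The maximum frequency that can be represented without aliasing
is the Nyquist frequency: f_max = f_s / 2 = 126 kHz / 2 = 63 kHz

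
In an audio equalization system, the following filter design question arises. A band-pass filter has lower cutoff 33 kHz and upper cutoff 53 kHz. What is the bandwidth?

Bandwidth = f_high - f_low
= 53 kHz - 33 kHz = 20 kHz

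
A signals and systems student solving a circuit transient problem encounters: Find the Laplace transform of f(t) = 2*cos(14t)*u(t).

Standard pair: cos(wt)*u(t) <-> s/(s^2+w^2)
With w = 14: L{2*cos(14t)*u(t)} = 2s/(s^2+196)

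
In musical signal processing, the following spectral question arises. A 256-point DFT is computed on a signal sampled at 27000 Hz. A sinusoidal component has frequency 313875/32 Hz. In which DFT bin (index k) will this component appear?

DFT frequency resolution = f_s/N = 27000/256 = 3375/32 Hz
Bin index k = f_signal / resolution = 313875/32 / 3375/32 = 93
The signal frequency 313875/32 Hz falls in DFT bin k = 93.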